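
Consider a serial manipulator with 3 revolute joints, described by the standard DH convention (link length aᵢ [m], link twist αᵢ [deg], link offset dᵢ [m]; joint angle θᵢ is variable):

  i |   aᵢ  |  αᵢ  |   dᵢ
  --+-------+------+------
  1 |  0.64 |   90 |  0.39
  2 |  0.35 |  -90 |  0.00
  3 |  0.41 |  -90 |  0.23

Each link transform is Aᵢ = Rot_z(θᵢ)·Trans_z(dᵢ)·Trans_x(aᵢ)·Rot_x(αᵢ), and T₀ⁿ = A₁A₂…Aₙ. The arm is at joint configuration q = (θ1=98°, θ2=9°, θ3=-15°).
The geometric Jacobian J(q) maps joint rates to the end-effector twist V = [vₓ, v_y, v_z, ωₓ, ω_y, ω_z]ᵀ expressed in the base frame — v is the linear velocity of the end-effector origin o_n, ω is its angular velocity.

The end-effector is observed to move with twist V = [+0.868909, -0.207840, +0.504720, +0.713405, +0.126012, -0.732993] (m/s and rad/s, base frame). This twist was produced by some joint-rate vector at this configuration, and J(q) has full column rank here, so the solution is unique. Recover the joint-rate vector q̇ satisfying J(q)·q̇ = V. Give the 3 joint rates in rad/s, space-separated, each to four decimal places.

-0.5720 0.7240 -0.1630

o_n = [-0.0815, 1.3426, 0.7339]
J₁: ẑ×o_n = [-1.3426, -0.0815, 0.0000], ω = ẑ
J2: z=[0.9903, 0.1392, 0.0000] o=[-0.0891, 0.6338, 0.3900] → [0.0479, -0.3405, 0.7009, 0.9903, 0.1392, 0.0000]
J3: z=[0.0218, -0.1549, 0.9877] o=[-0.1372, 0.9761, 0.4448] → [-0.4068, 0.0487, 0.0166, 0.0218, -0.1549, 0.9877]
q̇ = J⁺·V = [-0.5720, 0.7240, -0.1630]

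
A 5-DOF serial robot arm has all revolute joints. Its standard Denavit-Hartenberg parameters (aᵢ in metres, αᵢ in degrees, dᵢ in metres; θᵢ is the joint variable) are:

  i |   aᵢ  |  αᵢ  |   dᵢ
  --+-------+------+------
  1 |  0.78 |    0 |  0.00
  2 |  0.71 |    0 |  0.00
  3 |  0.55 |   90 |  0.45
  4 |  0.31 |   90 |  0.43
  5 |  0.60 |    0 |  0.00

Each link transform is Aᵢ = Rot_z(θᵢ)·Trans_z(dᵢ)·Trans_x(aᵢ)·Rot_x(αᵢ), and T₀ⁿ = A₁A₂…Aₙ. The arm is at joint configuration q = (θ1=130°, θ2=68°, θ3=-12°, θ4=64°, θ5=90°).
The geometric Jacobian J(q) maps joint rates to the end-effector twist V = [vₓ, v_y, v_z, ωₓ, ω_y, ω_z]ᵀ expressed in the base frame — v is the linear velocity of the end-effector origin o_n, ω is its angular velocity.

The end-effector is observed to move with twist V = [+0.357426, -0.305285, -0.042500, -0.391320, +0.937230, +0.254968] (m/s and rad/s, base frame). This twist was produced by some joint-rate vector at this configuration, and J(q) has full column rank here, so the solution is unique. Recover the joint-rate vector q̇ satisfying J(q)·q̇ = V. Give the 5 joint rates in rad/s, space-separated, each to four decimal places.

o_n = [-1.9664, 1.3308, 0.7286]
J₁: ẑ×o_n = [-1.3308, -1.9664, 0.0000], ω = ẑ
J2: z=[0.0000, 0.0000, 1.0000] o=[-0.5014, 0.5975, 0.0000] → [-0.7333, -1.4651, 0.0000, 0.0000, 0.0000, 1.0000]
J3: z=[0.0000, 0.0000, 1.0000] o=[-1.1766, 0.3781, 0.0000] → [-0.9527, -0.7898, 0.0000, 0.0000, 0.0000, 1.0000]
J4: z=[-0.1045, 0.9945, 0.0000] o=[-1.7236, 0.3206, 0.4500] → [0.2771, 0.0291, 0.1359, -0.1045, 0.9945, 0.0000]
J5: z=[-0.8939, -0.0939, -0.4384] o=[-1.9037, 0.7341, 0.7286] → [0.2616, 0.0275, -0.5393, -0.8939, -0.0939, -0.4384]
q̇ = J⁺·V = [-0.4890, 0.8950, -0.0090, 0.9730, 0.3240]

-0.4890 0.8950 -0.0090 0.9730 0.3240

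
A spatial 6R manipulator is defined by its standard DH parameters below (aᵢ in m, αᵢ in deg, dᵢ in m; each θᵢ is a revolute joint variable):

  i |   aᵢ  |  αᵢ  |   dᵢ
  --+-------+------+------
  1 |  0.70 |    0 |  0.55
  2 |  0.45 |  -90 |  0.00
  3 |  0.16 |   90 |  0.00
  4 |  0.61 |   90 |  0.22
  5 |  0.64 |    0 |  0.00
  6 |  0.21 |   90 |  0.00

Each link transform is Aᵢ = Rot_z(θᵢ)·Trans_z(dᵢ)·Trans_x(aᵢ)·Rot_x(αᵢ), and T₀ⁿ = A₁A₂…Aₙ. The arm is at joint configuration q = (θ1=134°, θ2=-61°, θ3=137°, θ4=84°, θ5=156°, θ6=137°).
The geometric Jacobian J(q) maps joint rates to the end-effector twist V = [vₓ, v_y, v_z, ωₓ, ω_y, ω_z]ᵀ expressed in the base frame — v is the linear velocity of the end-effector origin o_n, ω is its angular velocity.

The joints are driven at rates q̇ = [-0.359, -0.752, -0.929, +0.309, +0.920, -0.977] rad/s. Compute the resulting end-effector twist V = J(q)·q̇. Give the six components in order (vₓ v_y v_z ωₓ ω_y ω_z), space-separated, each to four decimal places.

0.9966 0.0249 0.5027 0.9564 -0.0287 -1.2983

o_n = [-0.4362, 1.0325, 0.2233]
J₁: ẑ×o_n = [-1.0325, -0.4362, 0.0000], ω = ẑ
J2: z=[0.0000, 0.0000, 1.0000] o=[-0.4863, 0.5035, 0.5500] → [-0.5290, 0.0501, 0.0000, 0.0000, 0.0000, 1.0000]
J3: z=[-0.9563, 0.2924, 0.0000] o=[-0.3547, 0.9339, 0.5500] → [-0.0955, -0.3124, -0.0705, -0.9563, 0.2924, 0.0000]
J4: z=[0.1994, 0.6522, -0.7314] o=[-0.3889, 0.8220, 0.4409] → [0.0121, 0.0780, 0.0728, 0.1994, 0.6522, -0.7314]
J5: z=[-0.1127, -0.7261, -0.6783] o=[-0.9388, 1.0982, 0.2365] → [-0.0350, -0.3424, 0.3724, -0.1127, -0.7261, -0.6783]
J6: z=[-0.1127, -0.7261, -0.6783] o=[-0.3178, 1.1407, 0.0878] → [-0.1718, 0.0956, -0.0738, -0.1127, -0.7261, -0.6783]
V = J·q̇ = [0.9966, 0.0249, 0.5027, 0.9564, -0.0287, -1.2983]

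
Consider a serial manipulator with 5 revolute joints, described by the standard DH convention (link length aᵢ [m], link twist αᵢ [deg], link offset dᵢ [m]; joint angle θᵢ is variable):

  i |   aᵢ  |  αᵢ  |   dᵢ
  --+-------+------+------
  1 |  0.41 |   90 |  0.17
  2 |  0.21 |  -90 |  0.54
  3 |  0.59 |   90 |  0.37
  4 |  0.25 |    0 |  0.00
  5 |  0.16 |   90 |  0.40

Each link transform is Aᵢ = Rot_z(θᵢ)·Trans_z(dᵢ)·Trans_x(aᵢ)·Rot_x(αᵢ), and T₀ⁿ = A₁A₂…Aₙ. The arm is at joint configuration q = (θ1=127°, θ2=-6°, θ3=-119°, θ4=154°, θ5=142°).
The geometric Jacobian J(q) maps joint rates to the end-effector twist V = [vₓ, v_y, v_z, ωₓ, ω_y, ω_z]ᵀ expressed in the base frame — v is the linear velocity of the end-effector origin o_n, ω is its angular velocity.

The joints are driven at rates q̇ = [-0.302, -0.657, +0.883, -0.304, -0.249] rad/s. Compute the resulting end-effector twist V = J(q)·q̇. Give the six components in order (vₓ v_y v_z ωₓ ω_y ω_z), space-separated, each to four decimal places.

0.2580 0.4617 0.2160 -0.6556 0.2238 0.5256

o_n = [0.5227, 0.5142, 0.5406]
J₁: ẑ×o_n = [-0.5142, 0.5227, 0.0000], ω = ẑ
J2: z=[0.7986, 0.6018, 0.0000] o=[-0.2467, 0.3274, 0.1700] → [0.2231, -0.2960, -0.3139, 0.7986, 0.6018, 0.0000]
J3: z=[-0.0629, 0.0835, 0.9945] o=[0.0588, 0.8192, 0.1480] → [0.3361, 0.4861, -0.0195, -0.0629, 0.0835, 0.9945]
J4: z=[0.1363, -0.9864, 0.0914] o=[0.6189, 0.9335, 0.5459] → [0.0435, -0.0081, -0.1520, 0.1363, -0.9864, 0.0914]
J5: z=[0.1363, -0.9864, 0.0914] o=[0.3898, 0.9109, 0.6435] → [0.1378, 0.0262, 0.0770, 0.1363, -0.9864, 0.0914]
V = J·q̇ = [0.2580, 0.4617, 0.2160, -0.6556, 0.2238, 0.5256]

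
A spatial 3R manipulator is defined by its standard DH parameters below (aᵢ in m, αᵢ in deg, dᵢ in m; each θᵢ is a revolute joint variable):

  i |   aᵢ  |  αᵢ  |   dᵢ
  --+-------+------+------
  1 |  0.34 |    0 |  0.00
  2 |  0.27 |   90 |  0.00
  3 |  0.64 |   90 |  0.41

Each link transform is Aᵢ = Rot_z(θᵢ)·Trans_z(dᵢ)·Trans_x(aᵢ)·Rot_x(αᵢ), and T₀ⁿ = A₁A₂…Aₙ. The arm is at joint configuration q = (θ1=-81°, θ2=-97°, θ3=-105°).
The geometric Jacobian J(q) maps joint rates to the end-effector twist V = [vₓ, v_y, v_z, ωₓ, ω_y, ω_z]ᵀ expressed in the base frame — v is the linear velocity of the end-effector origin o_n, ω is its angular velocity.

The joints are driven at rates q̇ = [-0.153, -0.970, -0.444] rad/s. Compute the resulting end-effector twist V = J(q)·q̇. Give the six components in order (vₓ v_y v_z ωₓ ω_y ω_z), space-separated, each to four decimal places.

o_n = [-0.0654, 0.0703, -0.6182]
J₁: ẑ×o_n = [-0.0703, -0.0654, 0.0000], ω = ẑ
J2: z=[0.0000, 0.0000, 1.0000] o=[0.0532, -0.3358, 0.0000] → [-0.4061, -0.1186, 0.0000, 0.0000, 0.0000, 1.0000]
J3: z=[-0.0349, 0.9994, 0.0000] o=[-0.2166, -0.3452, 0.0000] → [-0.6178, -0.0216, -0.1656, -0.0349, 0.9994, 0.0000]
V = J·q̇ = [0.6790, 0.1346, 0.0735, 0.0155, -0.4437, -1.1230]

0.6790 0.1346 0.0735 0.0155 -0.4437 -1.1230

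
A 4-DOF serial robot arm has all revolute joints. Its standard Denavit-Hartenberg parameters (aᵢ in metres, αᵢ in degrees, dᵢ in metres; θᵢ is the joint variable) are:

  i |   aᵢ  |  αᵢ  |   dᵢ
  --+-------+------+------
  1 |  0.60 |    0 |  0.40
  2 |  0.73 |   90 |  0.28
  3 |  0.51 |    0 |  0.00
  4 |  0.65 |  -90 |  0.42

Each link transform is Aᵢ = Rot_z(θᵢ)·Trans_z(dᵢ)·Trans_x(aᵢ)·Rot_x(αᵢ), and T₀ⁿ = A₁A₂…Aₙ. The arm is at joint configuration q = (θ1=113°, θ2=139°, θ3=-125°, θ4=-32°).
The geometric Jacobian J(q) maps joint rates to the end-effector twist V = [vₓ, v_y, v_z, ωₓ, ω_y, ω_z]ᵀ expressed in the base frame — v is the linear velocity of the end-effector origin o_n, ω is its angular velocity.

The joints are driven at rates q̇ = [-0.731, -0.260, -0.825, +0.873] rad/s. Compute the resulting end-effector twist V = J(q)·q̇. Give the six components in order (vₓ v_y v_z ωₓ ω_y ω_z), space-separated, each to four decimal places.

o_n = [-0.5842, 0.8351, 0.0083]
J₁: ẑ×o_n = [-0.8351, -0.5842, 0.0000], ω = ẑ
J2: z=[0.0000, 0.0000, 1.0000] o=[-0.2344, 0.5523, 0.4000] → [-0.2828, -0.3497, 0.0000, 0.0000, 0.0000, 1.0000]
J3: z=[-0.9511, 0.3090, 0.0000] o=[-0.4600, -0.1420, 0.6800] → [-0.2076, -0.6389, -0.8909, -0.9511, 0.3090, 0.0000]
J4: z=[-0.9511, 0.3090, 0.0000] o=[-0.3696, 0.1362, 0.2622] → [-0.0785, -0.2415, -0.5983, -0.9511, 0.3090, 0.0000]
V = J·q̇ = [0.7867, 0.8342, 0.2126, -0.0457, 0.0148, -0.9910]

0.7867 0.8342 0.2126 -0.0457 0.0148 -0.9910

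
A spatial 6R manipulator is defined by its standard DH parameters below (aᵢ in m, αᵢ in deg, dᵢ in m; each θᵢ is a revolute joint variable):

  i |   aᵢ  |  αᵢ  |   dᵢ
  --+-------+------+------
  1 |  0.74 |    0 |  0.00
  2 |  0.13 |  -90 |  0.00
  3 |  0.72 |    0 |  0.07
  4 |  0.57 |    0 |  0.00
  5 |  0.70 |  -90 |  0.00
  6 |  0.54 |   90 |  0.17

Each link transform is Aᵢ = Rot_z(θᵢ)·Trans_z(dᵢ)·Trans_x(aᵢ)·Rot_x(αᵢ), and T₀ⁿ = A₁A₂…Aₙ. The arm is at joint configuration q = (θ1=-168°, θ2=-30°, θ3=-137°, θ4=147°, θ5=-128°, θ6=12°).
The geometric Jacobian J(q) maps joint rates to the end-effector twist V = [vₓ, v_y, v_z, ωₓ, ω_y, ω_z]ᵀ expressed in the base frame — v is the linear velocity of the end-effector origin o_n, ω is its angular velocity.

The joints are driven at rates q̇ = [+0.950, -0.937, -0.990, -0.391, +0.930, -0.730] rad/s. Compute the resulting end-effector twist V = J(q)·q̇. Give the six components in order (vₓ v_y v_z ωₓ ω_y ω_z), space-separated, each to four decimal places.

0.8958 -1.3331 0.1339 0.7524 0.2297 -0.3297

o_n = [-0.4618, -0.1945, 1.5563]
J₁: ẑ×o_n = [0.1945, -0.4618, 0.0000], ω = ẑ
J2: z=[0.0000, 0.0000, 1.0000] o=[-0.7238, -0.1539, 0.0000] → [0.0407, 0.2620, -0.0000, 0.0000, 0.0000, 1.0000]
J3: z=[-0.3090, -0.9511, 0.0000] o=[-0.8475, -0.1137, 0.0000] → [-1.4801, 0.4809, 0.3917, -0.3090, -0.9511, 0.0000]
J4: z=[-0.3090, -0.9511, 0.0000] o=[-0.3683, -0.3430, 0.4910] → [-1.0131, 0.3292, -0.1348, -0.3090, -0.9511, 0.0000]
J5: z=[-0.3090, -0.9511, 0.0000] o=[-0.9022, -0.1695, 0.3921] → [-1.1073, 0.3598, 0.4265, -0.3090, -0.9511, 0.0000]
J6: z=[-0.8397, 0.2728, 0.4695] o=[-0.5896, -0.2711, 1.0101] → [0.1131, 0.5186, -0.0991, -0.8397, 0.2728, 0.4695]
V = J·q̇ = [0.8958, -1.3331, 0.1339, 0.7524, 0.2297, -0.3297]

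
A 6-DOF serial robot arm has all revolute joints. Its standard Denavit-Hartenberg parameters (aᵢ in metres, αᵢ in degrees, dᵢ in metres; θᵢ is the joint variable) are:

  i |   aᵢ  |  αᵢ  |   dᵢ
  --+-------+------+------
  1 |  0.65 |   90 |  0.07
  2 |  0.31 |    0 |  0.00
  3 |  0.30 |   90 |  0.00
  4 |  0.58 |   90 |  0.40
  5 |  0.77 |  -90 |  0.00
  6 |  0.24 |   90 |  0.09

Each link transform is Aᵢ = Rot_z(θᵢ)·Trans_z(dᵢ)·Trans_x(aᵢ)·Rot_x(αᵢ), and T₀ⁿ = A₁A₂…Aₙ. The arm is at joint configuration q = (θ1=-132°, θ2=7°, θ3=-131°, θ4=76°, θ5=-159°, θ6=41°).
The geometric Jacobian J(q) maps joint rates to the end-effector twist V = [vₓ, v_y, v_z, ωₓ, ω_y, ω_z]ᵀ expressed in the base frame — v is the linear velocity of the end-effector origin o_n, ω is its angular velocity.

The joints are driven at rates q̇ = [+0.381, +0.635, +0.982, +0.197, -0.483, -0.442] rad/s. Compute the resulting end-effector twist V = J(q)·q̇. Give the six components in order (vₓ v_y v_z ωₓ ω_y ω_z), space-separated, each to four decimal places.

o_n = [-0.4540, -0.8471, 0.0271]
J₁: ẑ×o_n = [0.8471, -0.4540, 0.0000], ω = ẑ
J2: z=[-0.7431, 0.6691, 0.0000] o=[-0.4349, -0.4830, 0.0700] → [-0.0287, -0.0319, 0.2833, -0.7431, 0.6691, 0.0000]
J3: z=[-0.7431, 0.6691, 0.0000] o=[-0.6408, -0.7117, 0.1078] → [-0.0540, -0.0599, -0.0244, -0.7431, 0.6691, 0.0000]
J4: z=[0.5547, 0.6161, 0.5592] o=[-0.5286, -0.5870, -0.1409] → [0.2489, -0.0515, -0.1902, 0.5547, 0.6161, 0.5592]
J5: z=[0.5428, 0.2413, -0.8044] o=[-0.6724, 0.0943, -0.0336] → [-0.7426, -0.2086, -0.5637, 0.5428, 0.2413, -0.8044]
J6: z=[-0.7439, -0.3065, -0.5939] o=[-0.3722, -0.6147, -0.0437] → [-0.1597, 0.1013, 0.1478, -0.7439, -0.3065, -0.5939]
V = J·q̇ = [0.7298, -0.2062, 0.3254, -1.0258, 1.2222, 1.1422]

0.7298 -0.2062 0.3254 -1.0258 1.2222 1.1422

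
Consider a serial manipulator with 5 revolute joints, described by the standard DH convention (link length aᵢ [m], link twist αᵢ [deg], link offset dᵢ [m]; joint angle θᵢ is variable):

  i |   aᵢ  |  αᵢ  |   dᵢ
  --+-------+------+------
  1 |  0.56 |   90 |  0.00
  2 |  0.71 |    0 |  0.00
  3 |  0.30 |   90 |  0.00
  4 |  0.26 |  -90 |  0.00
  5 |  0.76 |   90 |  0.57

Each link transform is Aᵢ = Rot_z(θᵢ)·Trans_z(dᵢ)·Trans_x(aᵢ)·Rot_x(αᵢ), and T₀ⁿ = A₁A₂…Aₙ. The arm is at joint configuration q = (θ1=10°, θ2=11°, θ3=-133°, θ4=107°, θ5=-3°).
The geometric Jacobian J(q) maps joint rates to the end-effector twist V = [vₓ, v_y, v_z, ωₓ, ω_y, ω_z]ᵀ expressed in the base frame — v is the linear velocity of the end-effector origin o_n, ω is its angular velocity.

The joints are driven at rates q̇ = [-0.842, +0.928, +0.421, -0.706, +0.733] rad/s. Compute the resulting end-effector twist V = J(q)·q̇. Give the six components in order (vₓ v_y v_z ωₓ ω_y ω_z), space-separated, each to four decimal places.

o_n = [1.6283, -0.5331, 0.6170]
J₁: ẑ×o_n = [0.5331, 1.6283, -0.0000], ω = ẑ
J2: z=[0.1736, -0.9848, 0.0000] o=[0.5515, 0.0972, 0.0000] → [-0.6077, -0.1071, 0.9510, 0.1736, -0.9848, 0.0000]
J3: z=[0.1736, -0.9848, 0.0000] o=[1.2379, 0.2183, 0.1355] → [-0.4743, -0.0836, 0.2540, 0.1736, -0.9848, 0.0000]
J4: z=[-0.8352, -0.1473, 0.5299] o=[1.0813, 0.1907, -0.1189] → [0.2752, 0.9045, 0.6850, -0.8352, -0.1473, 0.5299]
J5: z=[0.4483, 0.3759, 0.8110] o=[1.1641, -0.0472, -0.0545] → [0.6465, 0.0754, -0.3923, 0.4483, 0.3759, 0.8110]
V = J·q̇ = [-0.9328, -2.0890, 0.2182, 1.1525, -0.9490, -0.6217]

-0.9328 -2.0890 0.2182 1.1525 -0.9490 -0.6217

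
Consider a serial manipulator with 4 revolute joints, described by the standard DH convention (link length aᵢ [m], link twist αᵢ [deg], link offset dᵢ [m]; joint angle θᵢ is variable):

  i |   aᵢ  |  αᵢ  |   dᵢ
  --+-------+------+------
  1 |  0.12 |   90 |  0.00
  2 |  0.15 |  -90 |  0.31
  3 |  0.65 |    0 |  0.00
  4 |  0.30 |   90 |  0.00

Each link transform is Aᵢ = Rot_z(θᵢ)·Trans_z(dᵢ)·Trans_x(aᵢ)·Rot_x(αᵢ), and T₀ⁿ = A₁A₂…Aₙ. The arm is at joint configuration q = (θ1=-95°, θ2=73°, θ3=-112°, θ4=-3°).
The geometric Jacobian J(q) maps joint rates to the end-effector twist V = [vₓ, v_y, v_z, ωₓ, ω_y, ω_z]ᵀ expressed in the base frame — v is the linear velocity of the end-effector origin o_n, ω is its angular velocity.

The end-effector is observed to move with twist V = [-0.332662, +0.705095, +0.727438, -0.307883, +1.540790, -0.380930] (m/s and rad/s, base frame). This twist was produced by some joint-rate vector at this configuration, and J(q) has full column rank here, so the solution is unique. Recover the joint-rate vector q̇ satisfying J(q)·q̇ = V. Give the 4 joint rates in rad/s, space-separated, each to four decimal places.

-0.8420 0.4410 0.6000 0.9770

o_n = [-1.1849, 0.0479, -0.2107]
J₁: ẑ×o_n = [-0.0479, -1.1849, 0.0000], ω = ẑ
J2: z=[-0.9962, 0.0872, 0.0000] o=[-0.0105, -0.1195, 0.0000] → [-0.0184, -0.2099, -0.0644, -0.9962, 0.0872, 0.0000]
J3: z=[0.0833, 0.9527, 0.2924] o=[-0.3231, -0.1362, 0.1434] → [-0.3912, -0.2225, 0.8363, 0.0833, 0.9527, 0.2924]
J4: z=[0.0833, 0.9527, 0.2924] o=[-0.9173, -0.0128, -0.0894] → [-0.1332, -0.0681, 0.2600, 0.0833, 0.9527, 0.2924]
q̇ = J⁺·V = [-0.8420, 0.4410, 0.6000, 0.9770]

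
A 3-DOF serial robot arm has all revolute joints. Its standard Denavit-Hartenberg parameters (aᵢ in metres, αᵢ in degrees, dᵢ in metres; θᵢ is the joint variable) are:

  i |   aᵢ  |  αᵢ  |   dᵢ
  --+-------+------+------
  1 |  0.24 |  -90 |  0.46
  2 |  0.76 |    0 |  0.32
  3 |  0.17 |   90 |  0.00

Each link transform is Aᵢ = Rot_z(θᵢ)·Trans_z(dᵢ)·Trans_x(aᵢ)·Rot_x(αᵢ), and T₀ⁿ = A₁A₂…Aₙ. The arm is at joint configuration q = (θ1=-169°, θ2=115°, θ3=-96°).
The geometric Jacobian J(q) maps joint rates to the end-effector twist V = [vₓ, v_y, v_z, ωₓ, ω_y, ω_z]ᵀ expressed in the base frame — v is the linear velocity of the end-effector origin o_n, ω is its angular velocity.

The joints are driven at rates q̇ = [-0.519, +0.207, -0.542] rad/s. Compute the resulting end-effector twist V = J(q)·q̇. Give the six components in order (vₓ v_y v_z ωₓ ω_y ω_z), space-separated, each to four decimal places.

-0.0491 0.0325 0.1203 -0.0639 0.3288 -0.5190

o_n = [-0.0170, -0.3293, -0.2841]
J₁: ẑ×o_n = [0.3293, -0.0170, 0.0000], ω = ẑ
J2: z=[0.1908, -0.9816, 0.0000] o=[-0.2356, -0.0458, 0.4600] → [0.7305, 0.1420, 0.1605, 0.1908, -0.9816, 0.0000]
J3: z=[0.1908, -0.9816, 0.0000] o=[0.1408, -0.2986, -0.2288] → [0.0543, 0.0106, -0.1607, 0.1908, -0.9816, 0.0000]
V = J·q̇ = [-0.0491, 0.0325, 0.1203, -0.0639, 0.3288, -0.5190]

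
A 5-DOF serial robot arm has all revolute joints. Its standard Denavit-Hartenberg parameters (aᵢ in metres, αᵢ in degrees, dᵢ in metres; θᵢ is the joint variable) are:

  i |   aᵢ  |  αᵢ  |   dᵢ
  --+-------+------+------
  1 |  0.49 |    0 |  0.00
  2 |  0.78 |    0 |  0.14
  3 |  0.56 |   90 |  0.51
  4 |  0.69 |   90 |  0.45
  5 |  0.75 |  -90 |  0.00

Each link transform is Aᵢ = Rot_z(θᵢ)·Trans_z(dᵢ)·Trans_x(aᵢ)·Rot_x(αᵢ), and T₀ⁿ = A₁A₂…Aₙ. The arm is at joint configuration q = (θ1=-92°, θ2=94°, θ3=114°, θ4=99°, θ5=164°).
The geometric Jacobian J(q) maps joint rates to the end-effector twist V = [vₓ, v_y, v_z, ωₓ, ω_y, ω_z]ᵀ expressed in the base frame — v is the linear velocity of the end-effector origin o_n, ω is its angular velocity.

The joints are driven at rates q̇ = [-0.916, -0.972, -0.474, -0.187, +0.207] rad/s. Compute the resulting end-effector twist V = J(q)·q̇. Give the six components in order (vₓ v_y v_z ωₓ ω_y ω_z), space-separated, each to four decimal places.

o_n = [1.1051, 0.3331, 0.6194]
J₁: ẑ×o_n = [-0.3331, 1.1051, 0.0000], ω = ẑ
J2: z=[0.0000, 0.0000, 1.0000] o=[-0.0171, -0.4897, 0.0000] → [-0.8228, 1.1222, 0.0000, 0.0000, 0.0000, 1.0000]
J3: z=[0.0000, 0.0000, 1.0000] o=[0.7624, -0.4625, 0.1400] → [-0.7956, 0.3427, 0.0000, 0.0000, 0.0000, 1.0000]
J4: z=[0.8988, 0.4384, 0.0000] o=[0.5169, 0.0408, 0.6500] → [-0.0134, 0.0275, 0.0048, 0.8988, 0.4384, 0.0000]
J5: z=[-0.4330, 0.8877, 0.1564] o=[0.9687, 0.1411, 1.3315] → [-0.6622, -0.2870, -0.2042, -0.4330, 0.8877, 0.1564]
V = J·q̇ = [1.3474, -2.3300, -0.0432, -0.2577, 0.1018, -2.3296]

1.3474 -2.3300 -0.0432 -0.2577 0.1018 -2.3296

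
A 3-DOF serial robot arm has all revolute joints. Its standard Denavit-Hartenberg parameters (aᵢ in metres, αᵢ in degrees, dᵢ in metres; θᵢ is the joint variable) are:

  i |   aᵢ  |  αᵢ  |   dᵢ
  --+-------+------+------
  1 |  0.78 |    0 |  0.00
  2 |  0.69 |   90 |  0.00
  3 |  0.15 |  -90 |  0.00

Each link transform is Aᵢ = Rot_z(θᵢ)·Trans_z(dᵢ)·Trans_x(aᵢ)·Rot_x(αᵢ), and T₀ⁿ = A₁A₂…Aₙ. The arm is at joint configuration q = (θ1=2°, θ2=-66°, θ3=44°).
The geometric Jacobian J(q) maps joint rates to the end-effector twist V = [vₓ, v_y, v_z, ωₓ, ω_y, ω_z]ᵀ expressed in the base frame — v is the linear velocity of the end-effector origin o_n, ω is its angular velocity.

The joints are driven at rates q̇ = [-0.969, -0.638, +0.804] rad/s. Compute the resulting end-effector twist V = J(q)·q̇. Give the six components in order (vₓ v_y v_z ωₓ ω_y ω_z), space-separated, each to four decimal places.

-1.1628 -1.2422 0.0868 -0.7226 -0.3525 -1.6070

o_n = [1.1293, -0.6899, 0.1042]
J₁: ẑ×o_n = [0.6899, 1.1293, -0.0000], ω = ẑ
J2: z=[0.0000, 0.0000, 1.0000] o=[0.7795, 0.0272, 0.0000] → [0.7171, 0.3498, -0.0000, 0.0000, 0.0000, 1.0000]
J3: z=[-0.8988, -0.4384, 0.0000] o=[1.0820, -0.5929, 0.0000] → [-0.0457, 0.0937, 0.1079, -0.8988, -0.4384, 0.0000]
V = J·q̇ = [-1.1628, -1.2422, 0.0868, -0.7226, -0.3525, -1.6070]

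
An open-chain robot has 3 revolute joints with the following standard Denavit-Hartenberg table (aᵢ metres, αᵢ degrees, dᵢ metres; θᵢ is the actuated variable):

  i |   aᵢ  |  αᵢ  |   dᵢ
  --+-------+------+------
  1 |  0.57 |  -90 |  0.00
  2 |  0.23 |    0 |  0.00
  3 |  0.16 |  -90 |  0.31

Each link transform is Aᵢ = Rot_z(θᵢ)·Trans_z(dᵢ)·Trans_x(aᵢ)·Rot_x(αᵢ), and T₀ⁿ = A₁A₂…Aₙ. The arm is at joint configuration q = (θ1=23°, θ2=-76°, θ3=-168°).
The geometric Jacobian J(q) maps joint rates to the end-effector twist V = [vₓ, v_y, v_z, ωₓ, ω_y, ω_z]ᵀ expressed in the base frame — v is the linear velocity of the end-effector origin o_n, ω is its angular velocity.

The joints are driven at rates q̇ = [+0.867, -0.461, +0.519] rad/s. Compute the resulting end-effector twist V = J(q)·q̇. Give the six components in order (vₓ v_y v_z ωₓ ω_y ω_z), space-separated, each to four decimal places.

-0.5380 0.2949 0.0297 -0.0227 0.0534 0.8670

o_n = [0.3902, 0.5024, 0.0794]
J₁: ẑ×o_n = [-0.5024, 0.3902, 0.0000], ω = ẑ
J2: z=[-0.3907, 0.9205, 0.0000] o=[0.5247, 0.2227, 0.0000] → [0.0731, 0.0310, 0.0145, -0.3907, 0.9205, 0.0000]
J3: z=[-0.3907, 0.9205, 0.0000] o=[0.5759, 0.2445, 0.2232] → [-0.1324, -0.0562, 0.0701, -0.3907, 0.9205, 0.0000]
V = J·q̇ = [-0.5380, 0.2949, 0.0297, -0.0227, 0.0534, 0.8670]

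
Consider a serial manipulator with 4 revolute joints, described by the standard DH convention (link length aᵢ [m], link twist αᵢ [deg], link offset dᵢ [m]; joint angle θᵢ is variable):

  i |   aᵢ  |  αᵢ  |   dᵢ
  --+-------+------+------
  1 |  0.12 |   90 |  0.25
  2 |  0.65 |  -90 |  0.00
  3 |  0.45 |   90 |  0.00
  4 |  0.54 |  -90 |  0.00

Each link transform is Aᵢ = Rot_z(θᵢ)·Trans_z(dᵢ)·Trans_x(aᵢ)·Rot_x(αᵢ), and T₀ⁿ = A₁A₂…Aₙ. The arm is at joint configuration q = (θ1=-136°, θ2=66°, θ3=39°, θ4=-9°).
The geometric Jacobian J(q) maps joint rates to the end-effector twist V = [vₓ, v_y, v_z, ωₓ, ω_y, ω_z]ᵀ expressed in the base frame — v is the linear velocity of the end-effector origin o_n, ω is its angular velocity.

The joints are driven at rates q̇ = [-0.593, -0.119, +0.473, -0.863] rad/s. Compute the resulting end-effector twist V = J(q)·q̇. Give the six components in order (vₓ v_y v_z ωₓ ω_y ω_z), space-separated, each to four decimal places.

-0.6708 -0.4498 -0.5840 1.0183 -0.1144 -0.8968

o_n = [-0.1257, -0.9817, 1.5076]
J₁: ẑ×o_n = [0.9817, -0.1257, 0.0000], ω = ẑ
J2: z=[-0.6947, 0.7193, 0.0000] o=[-0.0863, -0.0834, 0.2500] → [0.9046, 0.8736, 0.6524, -0.6947, 0.7193, 0.0000]
J3: z=[0.6571, 0.6346, 0.4067] o=[-0.2765, -0.2670, 0.8438] → [0.7119, -0.3749, -0.5653, 0.6571, 0.6346, 0.4067]
J4: z=[-0.7240, 0.3812, 0.5749] o=[-0.1821, -0.5695, 1.1633] → [0.3682, 0.2817, 0.2769, -0.7240, 0.3812, 0.5749]
V = J·q̇ = [-0.6708, -0.4498, -0.5840, 1.0183, -0.1144, -0.8968]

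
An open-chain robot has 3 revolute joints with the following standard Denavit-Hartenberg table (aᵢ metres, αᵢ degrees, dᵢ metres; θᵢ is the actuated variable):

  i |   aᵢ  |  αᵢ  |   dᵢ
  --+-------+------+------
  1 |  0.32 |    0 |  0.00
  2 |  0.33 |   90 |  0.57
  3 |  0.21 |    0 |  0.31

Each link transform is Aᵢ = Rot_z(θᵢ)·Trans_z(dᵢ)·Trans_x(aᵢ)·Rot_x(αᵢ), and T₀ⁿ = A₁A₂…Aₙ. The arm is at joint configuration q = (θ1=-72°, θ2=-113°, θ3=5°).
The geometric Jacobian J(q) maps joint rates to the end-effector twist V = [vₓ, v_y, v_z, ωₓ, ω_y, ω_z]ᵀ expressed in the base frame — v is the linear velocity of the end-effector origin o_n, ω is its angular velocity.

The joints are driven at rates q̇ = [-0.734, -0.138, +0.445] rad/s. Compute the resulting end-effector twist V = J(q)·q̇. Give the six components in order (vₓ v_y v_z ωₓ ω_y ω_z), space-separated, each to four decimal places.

0.0950 0.3715 0.0931 0.0388 0.4433 -0.8720

o_n = [-0.4112, 0.0515, 0.5883]
J₁: ẑ×o_n = [-0.0515, -0.4112, 0.0000], ω = ẑ
J2: z=[0.0000, 0.0000, 1.0000] o=[0.0989, -0.3043, 0.0000] → [-0.3558, -0.5101, 0.0000, 0.0000, 0.0000, 1.0000]
J3: z=[0.0872, 0.9962, 0.0000] o=[-0.2299, -0.2756, 0.5700] → [0.0182, -0.0016, 0.2092, 0.0872, 0.9962, 0.0000]
V = J·q̇ = [0.0950, 0.3715, 0.0931, 0.0388, 0.4433, -0.8720]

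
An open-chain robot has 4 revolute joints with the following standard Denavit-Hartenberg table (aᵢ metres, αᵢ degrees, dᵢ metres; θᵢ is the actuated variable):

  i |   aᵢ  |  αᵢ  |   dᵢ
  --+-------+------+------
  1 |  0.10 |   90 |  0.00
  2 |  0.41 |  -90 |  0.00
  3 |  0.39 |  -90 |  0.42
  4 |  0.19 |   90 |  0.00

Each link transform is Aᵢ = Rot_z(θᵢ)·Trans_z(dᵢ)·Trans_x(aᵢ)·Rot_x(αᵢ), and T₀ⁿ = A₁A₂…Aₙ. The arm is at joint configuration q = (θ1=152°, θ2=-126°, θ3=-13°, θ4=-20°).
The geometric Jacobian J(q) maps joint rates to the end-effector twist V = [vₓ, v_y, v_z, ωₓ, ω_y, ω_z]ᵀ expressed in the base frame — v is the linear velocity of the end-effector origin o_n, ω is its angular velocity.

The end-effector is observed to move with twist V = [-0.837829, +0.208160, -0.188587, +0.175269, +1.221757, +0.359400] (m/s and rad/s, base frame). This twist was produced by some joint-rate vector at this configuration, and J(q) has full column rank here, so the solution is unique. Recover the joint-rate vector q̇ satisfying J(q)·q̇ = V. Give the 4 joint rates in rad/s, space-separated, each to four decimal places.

o_n = [0.1256, 0.0781, -1.0649]
J₁: ẑ×o_n = [-0.0781, 0.1256, 0.0000], ω = ẑ
J2: z=[0.4695, 0.8829, 0.0000] o=[-0.0883, 0.0469, 0.0000] → [-0.9403, 0.5000, -0.1742, 0.4695, 0.8829, 0.0000]
J3: z=[-0.7143, 0.3798, -0.5878] o=[0.1245, -0.0662, -0.3317] → [-0.1937, -0.5244, -0.1035, -0.7143, 0.3798, -0.5878]
J4: z=[-0.3407, -0.9224, -0.1820] o=[0.0629, 0.0659, -0.8860] → [0.1673, -0.0724, 0.0537, -0.3407, -0.9224, -0.1820]
q̇ = J⁺·V = [0.5230, 0.6680, 0.4350, -0.5060]

0.5230 0.6680 0.4350 -0.5060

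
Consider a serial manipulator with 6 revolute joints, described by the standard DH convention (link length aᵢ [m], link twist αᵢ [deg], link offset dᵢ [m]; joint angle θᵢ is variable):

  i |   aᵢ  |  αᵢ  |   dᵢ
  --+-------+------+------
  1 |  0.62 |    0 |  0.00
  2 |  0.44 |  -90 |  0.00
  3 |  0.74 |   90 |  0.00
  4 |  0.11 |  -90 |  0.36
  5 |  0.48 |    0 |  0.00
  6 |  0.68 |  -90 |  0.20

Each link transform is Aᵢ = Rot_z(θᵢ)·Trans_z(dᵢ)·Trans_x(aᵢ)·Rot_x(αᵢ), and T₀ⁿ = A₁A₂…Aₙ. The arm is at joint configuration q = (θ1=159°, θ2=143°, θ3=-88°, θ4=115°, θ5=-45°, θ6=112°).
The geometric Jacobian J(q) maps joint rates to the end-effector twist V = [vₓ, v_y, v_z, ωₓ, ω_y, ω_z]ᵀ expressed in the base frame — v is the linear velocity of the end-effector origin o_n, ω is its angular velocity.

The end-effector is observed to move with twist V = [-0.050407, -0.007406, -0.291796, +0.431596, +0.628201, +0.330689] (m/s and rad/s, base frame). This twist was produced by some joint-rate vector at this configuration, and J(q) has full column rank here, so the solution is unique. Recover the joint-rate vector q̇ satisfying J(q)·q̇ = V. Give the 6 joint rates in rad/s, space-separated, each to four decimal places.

o_n = [0.0981, 0.2024, 0.2589]
J₁: ẑ×o_n = [-0.2024, 0.0981, 0.0000], ω = ẑ
J2: z=[0.0000, 0.0000, 1.0000] o=[-0.5788, 0.2222, 0.0000] → [0.0198, 0.6769, -0.0000, 0.0000, 0.0000, 1.0000]
J3: z=[0.8480, 0.5299, 0.0000] o=[-0.3457, -0.1510, 0.0000] → [0.1372, -0.2196, 0.0645, 0.8480, 0.5299, 0.0000]
J4: z=[-0.5296, 0.8475, 0.0349] o=[-0.3320, -0.1729, 0.7395] → [-0.4204, -0.2395, -0.5632, -0.5296, 0.8475, 0.0349]
J5: z=[-0.3752, -0.1971, -0.9058] o=[-0.4389, 0.1865, 0.7057] → [0.1025, -0.6540, 0.0999, -0.3752, -0.1971, -0.9058]
J6: z=[-0.3752, -0.1971, -0.9058] o=[-0.3605, 0.6414, 0.5741] → [-0.3355, -0.5336, 0.2551, -0.3752, -0.1971, -0.9058]
q̇ = J⁺·V = [0.0960, -0.4860, 0.3680, 0.3290, -0.4480, -0.3350]

0.0960 -0.4860 0.3680 0.3290 -0.4480 -0.3350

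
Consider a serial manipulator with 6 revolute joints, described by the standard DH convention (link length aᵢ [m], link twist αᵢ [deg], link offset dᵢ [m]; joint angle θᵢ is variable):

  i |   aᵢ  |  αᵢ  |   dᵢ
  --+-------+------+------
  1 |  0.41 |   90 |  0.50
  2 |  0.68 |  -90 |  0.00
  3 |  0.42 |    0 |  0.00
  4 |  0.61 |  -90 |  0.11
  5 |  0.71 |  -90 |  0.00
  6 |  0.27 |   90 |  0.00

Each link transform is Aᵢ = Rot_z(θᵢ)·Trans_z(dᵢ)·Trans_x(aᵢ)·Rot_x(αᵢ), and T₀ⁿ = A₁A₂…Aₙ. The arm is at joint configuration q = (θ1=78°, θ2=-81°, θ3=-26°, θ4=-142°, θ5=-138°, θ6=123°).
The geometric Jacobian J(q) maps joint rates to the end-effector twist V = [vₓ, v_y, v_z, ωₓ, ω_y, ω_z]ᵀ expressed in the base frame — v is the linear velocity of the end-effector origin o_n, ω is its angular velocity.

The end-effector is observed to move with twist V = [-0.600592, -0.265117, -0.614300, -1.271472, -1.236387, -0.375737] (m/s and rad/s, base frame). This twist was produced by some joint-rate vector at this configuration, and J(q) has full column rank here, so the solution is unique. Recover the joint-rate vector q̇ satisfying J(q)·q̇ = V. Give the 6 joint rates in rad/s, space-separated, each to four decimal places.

o_n = [0.2144, 0.9966, -0.2367]
J₁: ẑ×o_n = [-0.9966, 0.2144, 0.0000], ω = ẑ
J2: z=[0.9781, -0.2079, 0.0000] o=[0.0852, 0.4010, 0.5000] → [0.1532, 0.7206, 0.6094, 0.9781, -0.2079, 0.0000]
J3: z=[0.2054, 0.9661, 0.1564] o=[0.1074, 0.5051, -0.1716] → [-0.1397, 0.0301, -0.0024, 0.2054, 0.9661, 0.1564]
J4: z=[0.2054, 0.9661, 0.1564] o=[0.2997, 0.5246, -0.5445] → [0.2235, -0.0766, 0.1794, 0.2054, 0.9661, 0.1564]
J5: z=[0.9635, -0.1716, -0.2054] o=[0.4270, 0.5132, 0.0621] → [0.1505, 0.3315, 0.4294, 0.9635, -0.1716, -0.2054]
J6: z=[0.2674, 0.5889, 0.7627] o=[0.4340, 1.0739, -0.3734] → [0.1394, -0.2041, 0.1087, 0.2674, 0.5889, 0.7627]
q̇ = J⁺·V = [0.4010, -0.6180, -0.7150, -0.1940, -0.2490, -0.8990]

0.4010 -0.6180 -0.7150 -0.1940 -0.2490 -0.8990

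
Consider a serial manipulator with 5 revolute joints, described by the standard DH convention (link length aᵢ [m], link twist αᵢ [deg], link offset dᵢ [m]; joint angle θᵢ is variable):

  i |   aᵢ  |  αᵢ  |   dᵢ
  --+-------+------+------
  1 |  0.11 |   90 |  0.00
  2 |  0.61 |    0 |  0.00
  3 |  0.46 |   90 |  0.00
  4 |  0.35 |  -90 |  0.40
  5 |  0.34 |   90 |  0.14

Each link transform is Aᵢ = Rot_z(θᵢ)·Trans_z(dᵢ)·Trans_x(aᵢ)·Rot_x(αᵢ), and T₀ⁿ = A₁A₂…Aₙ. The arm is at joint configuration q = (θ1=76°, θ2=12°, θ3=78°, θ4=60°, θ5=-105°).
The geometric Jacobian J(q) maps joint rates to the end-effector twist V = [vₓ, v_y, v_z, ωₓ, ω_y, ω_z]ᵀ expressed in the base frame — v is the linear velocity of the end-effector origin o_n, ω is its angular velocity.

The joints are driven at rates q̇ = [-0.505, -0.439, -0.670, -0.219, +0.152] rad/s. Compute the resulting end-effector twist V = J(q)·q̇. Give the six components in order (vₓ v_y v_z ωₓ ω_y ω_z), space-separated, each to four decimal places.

o_n = [0.6353, 1.3206, 0.5966]
J₁: ẑ×o_n = [-1.3206, 0.6353, 0.0000], ω = ẑ
J2: z=[0.9703, -0.2419, 0.0000] o=[0.0266, 0.1067, 0.0000] → [-0.1443, -0.5789, 1.3251, 0.9703, -0.2419, 0.0000]
J3: z=[0.9703, -0.2419, 0.0000] o=[0.1710, 0.6857, 0.1268] → [-0.1136, -0.4558, 0.7284, 0.9703, -0.2419, 0.0000]
J4: z=[0.2419, 0.9703, -0.0000] o=[0.1710, 0.6857, 0.5868] → [0.0095, -0.0024, -0.2969, 0.2419, 0.9703, -0.0000]
J5: z=[0.4851, -0.1210, -0.8660] o=[0.5618, 1.0005, 0.7618] → [0.2973, 0.0166, 0.1642, 0.4851, -0.1210, -0.8660]
V = J·q̇ = [0.8495, 0.2417, -0.9798, -1.0553, 0.0374, -0.6366]

0.8495 0.2417 -0.9798 -1.0553 0.0374 -0.6366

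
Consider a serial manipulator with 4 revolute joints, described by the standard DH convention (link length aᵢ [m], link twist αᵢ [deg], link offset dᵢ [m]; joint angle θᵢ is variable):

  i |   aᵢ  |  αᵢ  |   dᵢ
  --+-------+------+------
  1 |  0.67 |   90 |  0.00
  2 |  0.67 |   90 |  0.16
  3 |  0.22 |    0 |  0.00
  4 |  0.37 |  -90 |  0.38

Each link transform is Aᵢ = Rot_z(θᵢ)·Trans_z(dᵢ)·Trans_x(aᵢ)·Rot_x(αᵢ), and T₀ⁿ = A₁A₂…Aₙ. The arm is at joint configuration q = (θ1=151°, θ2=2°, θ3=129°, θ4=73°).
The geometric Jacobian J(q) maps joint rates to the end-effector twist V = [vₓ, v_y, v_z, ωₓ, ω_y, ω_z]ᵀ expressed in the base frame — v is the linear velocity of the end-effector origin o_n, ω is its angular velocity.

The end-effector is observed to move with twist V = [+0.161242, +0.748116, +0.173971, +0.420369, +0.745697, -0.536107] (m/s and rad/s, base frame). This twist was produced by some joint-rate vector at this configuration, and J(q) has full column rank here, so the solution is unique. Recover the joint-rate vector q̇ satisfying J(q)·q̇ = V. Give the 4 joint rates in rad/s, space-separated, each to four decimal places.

o_n = [-0.6691, 0.5908, -0.3732]
J₁: ẑ×o_n = [-0.5908, -0.6691, 0.0000], ω = ẑ
J2: z=[0.4848, 0.8746, 0.0000] o=[-0.5860, 0.3248, 0.0000] → [-0.3264, 0.1809, 0.2016, 0.4848, 0.8746, 0.0000]
J3: z=[-0.0305, 0.0169, -0.9994] o=[-1.0941, 0.7894, 0.0234] → [-0.2051, -0.4368, -0.0011, -0.0305, 0.0169, -0.9994]
J4: z=[-0.0305, 0.0169, -0.9994] o=[-0.8902, 0.8718, 0.0186] → [-0.2875, -0.2329, 0.0048, -0.0305, 0.0169, -0.9994]
q̇ = J⁺·V = [-0.7120, 0.8560, -0.3720, 0.1960]

-0.7120 0.8560 -0.3720 0.1960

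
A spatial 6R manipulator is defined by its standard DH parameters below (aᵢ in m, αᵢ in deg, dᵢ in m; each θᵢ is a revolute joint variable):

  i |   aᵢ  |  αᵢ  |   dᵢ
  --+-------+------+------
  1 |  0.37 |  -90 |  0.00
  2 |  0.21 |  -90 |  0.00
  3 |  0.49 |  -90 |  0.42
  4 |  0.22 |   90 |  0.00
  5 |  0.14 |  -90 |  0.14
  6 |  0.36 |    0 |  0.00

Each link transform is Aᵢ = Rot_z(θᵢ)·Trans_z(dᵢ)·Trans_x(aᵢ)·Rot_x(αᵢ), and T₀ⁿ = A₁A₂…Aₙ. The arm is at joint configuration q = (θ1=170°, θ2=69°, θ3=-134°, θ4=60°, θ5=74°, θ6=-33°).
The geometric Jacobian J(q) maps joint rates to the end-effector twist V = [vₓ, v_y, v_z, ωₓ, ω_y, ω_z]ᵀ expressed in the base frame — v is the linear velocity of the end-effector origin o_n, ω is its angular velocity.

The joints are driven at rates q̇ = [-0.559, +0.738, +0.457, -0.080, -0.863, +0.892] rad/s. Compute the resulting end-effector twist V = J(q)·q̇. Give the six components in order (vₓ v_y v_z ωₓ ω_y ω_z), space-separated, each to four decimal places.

o_n = [-0.2146, -0.9571, 0.0314]
J₁: ẑ×o_n = [0.9571, -0.2146, 0.0000], ω = ẑ
J2: z=[-0.1736, -0.9848, 0.0000] o=[-0.3644, 0.0642, 0.0000] → [-0.0309, 0.0054, 0.3248, -0.1736, -0.9848, 0.0000]
J3: z=[0.9194, -0.1621, -0.3584] o=[-0.4385, 0.0773, -0.1961] → [-0.4076, -0.2893, -0.9148, 0.9194, -0.1621, -0.3584]
J4: z=[-0.3745, -0.6393, -0.6716] o=[0.0066, -0.3591, -0.0288] → [-0.4401, 0.1711, 0.0825, -0.3745, -0.6393, -0.6716]
J5: z=[0.5638, -0.7320, 0.3825] o=[-0.1554, -0.4109, 0.1108] → [0.2671, 0.0221, -0.3514, 0.5638, -0.7320, 0.3825]
J6: z=[0.6044, 0.0501, -0.7951] o=[-0.1552, -0.6085, 0.0985] → [-0.2806, 0.0878, -0.2077, 0.6044, 0.0501, -0.7951]
V = J·q̇ = [-1.1897, 0.0373, -0.0670, 0.3745, -0.0733, -1.7084]

-1.1897 0.0373 -0.0670 0.3745 -0.0733 -1.7084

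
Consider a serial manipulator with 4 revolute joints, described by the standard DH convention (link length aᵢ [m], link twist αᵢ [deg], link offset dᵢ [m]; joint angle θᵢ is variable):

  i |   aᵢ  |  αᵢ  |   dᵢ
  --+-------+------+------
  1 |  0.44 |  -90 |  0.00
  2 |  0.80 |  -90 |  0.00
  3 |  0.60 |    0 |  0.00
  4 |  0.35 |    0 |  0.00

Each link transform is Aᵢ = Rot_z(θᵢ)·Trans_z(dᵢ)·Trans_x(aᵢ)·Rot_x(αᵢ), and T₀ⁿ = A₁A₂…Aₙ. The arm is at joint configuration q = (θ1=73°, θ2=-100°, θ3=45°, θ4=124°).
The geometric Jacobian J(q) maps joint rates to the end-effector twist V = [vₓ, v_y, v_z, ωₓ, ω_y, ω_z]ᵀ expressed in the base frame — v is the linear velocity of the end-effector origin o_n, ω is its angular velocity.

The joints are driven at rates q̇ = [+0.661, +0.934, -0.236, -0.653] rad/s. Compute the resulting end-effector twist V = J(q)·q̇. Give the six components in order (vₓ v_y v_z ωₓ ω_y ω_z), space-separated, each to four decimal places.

o_n = [0.5535, 0.1310, 0.8673]
J₁: ẑ×o_n = [-0.1310, 0.5535, 0.0000], ω = ẑ
J2: z=[-0.9563, 0.2924, 0.0000] o=[0.1286, 0.4208, 0.0000] → [0.2536, 0.8294, 0.1529, -0.9563, 0.2924, 0.0000]
J3: z=[0.2879, 0.9418, 0.1736] o=[0.0880, 0.2879, 0.7878] → [0.1021, 0.0580, -0.4836, 0.2879, 0.9418, 0.1736]
J4: z=[0.2879, 0.9418, 0.1736] o=[0.4722, 0.0934, 1.2057] → [-0.3252, 0.1115, -0.0658, 0.2879, 0.9418, 0.1736]
V = J·q̇ = [0.3385, 1.0540, 0.2999, -1.1492, -0.5642, 0.5066]

0.3385 1.0540 0.2999 -1.1492 -0.5642 0.5066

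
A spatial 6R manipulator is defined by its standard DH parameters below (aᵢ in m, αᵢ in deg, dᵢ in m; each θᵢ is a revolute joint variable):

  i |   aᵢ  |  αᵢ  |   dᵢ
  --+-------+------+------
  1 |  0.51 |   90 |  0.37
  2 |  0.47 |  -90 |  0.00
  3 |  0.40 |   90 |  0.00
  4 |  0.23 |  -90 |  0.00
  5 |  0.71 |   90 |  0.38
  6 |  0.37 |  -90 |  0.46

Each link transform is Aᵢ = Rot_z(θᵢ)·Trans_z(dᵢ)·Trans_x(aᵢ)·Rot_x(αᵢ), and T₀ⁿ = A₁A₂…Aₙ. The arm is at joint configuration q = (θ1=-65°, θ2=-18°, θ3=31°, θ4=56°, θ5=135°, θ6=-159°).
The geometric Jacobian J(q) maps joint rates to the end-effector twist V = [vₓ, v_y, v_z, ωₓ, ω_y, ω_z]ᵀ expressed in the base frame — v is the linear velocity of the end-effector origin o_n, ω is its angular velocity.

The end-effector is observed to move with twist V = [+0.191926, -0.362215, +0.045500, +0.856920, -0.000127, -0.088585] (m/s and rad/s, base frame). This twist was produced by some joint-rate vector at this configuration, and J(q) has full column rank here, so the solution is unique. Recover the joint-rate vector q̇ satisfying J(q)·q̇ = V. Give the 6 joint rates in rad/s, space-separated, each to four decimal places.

-0.2130 0.2350 -0.0030 -0.0780 -0.5190 0.8930

o_n = [1.0801, -0.6934, 0.5880]
J₁: ẑ×o_n = [0.6934, 1.0801, -0.0000], ω = ẑ
J2: z=[-0.9063, -0.4226, 0.0000] o=[0.2155, -0.4622, 0.3700] → [-0.0921, 0.1976, 0.5748, -0.9063, -0.4226, 0.0000]
J3: z=[0.1306, -0.2801, 0.9511] o=[0.4044, -0.8673, 0.2248] → [-0.2672, 0.5951, 0.2119, 0.1306, -0.2801, 0.9511]
J4: z=[-0.5698, -0.8062, -0.1592] o=[0.7290, -1.0758, 0.1188] → [-0.3174, 0.2115, 0.0651, -0.5698, -0.8062, -0.1592]
J5: z=[-0.5996, 0.2755, 0.7514] o=[0.8582, -1.1962, 0.2661] → [-0.2892, 0.3597, -0.3626, -0.5996, 0.2755, 0.7514]
J6: z=[0.8003, 0.1998, 0.5653] o=[0.6343, -0.4239, 0.3101] → [0.2078, 0.0295, -0.3047, 0.8003, 0.1998, 0.5653]
q̇ = J⁺·V = [-0.2130, 0.2350, -0.0030, -0.0780, -0.5190, 0.8930]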